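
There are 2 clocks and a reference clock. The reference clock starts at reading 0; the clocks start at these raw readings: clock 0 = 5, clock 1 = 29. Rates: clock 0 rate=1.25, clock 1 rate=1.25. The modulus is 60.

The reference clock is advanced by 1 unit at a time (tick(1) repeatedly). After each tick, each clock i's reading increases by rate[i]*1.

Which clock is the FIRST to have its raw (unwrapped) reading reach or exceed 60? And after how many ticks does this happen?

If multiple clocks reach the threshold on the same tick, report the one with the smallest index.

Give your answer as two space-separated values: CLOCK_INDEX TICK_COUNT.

clock 0: start=5, rate=1.25, needs 60-5 = 55; ticks = ceil(55/1.25) = ceil(44.0000) = 44; reading at tick 44 = 5 + 1.25*44 = 60.0000
clock 1: start=29, rate=1.25, needs 60-29 = 31; ticks = ceil(31/1.25) = ceil(24.8000) = 25; reading at tick 25 = 29 + 1.25*25 = 60.2500
Minimum tick count = 25; winners = [1]; smallest index = 1

Answer: 1 25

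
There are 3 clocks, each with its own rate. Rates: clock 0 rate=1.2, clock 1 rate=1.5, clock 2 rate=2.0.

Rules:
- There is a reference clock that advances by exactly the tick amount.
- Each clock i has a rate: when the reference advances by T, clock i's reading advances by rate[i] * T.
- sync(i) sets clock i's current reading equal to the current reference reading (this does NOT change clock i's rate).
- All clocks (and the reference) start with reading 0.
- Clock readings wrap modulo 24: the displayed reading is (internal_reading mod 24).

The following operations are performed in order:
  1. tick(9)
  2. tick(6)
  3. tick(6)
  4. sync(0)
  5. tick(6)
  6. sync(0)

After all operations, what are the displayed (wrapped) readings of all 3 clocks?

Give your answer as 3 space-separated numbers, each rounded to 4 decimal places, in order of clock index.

After op 1 tick(9): ref=9.0000 raw=[10.8000 13.5000 18.0000]
After op 2 tick(6): ref=15.0000 raw=[18.0000 22.5000 30.0000]
After op 3 tick(6): ref=21.0000 raw=[25.2000 31.5000 42.0000]
After op 4 sync(0): ref=21.0000 raw=[21.0000 31.5000 42.0000]
After op 5 tick(6): ref=27.0000 raw=[28.2000 40.5000 54.0000]
After op 6 sync(0): ref=27.0000 raw=[27.0000 40.5000 54.0000]
Wrap final raw readings (mod 24): 27.0000 mod 24 = 3.0000; 40.5000 mod 24 = 16.5000; 54.0000 mod 24 = 6.0000

Answer: 3.0000 16.5000 6.0000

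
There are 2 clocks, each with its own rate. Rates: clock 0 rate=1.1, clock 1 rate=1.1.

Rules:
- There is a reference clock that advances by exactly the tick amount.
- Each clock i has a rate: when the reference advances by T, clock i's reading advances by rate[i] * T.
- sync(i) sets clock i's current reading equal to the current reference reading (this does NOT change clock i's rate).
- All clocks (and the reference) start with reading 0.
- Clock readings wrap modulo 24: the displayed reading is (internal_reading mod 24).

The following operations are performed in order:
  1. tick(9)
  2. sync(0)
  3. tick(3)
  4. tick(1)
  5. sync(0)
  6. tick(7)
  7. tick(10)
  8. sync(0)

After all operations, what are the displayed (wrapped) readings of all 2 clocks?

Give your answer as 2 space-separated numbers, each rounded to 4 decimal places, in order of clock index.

Answer: 6.0000 9.0000

Derivation:
After op 1 tick(9): ref=9.0000 raw=[9.9000 9.9000]
After op 2 sync(0): ref=9.0000 raw=[9.0000 9.9000]
After op 3 tick(3): ref=12.0000 raw=[12.3000 13.2000]
After op 4 tick(1): ref=13.0000 raw=[13.4000 14.3000]
After op 5 sync(0): ref=13.0000 raw=[13.0000 14.3000]
After op 6 tick(7): ref=20.0000 raw=[20.7000 22.0000]
After op 7 tick(10): ref=30.0000 raw=[31.7000 33.0000]
After op 8 sync(0): ref=30.0000 raw=[30.0000 33.0000]
Wrap final raw readings (mod 24): 30.0000 mod 24 = 6.0000; 33.0000 mod 24 = 9.0000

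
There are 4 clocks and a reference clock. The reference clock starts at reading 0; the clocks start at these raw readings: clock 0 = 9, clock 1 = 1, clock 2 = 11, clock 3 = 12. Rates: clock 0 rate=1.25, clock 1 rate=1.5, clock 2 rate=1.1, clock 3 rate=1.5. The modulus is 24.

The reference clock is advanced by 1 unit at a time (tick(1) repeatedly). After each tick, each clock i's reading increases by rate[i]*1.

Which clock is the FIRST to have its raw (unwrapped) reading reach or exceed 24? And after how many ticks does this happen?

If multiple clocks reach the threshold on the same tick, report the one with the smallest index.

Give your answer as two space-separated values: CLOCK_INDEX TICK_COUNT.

clock 0: start=9, rate=1.25, needs 24-9 = 15; ticks = ceil(15/1.25) = ceil(12.0000) = 12; reading at tick 12 = 9 + 1.25*12 = 24.0000
clock 1: start=1, rate=1.5, needs 24-1 = 23; ticks = ceil(23/1.5) = ceil(15.3333) = 16; reading at tick 16 = 1 + 1.5*16 = 25.0000
clock 2: start=11, rate=1.1, needs 24-11 = 13; ticks = ceil(13/1.1) = ceil(11.8182) = 12; reading at tick 12 = 11 + 1.1*12 = 24.2000
clock 3: start=12, rate=1.5, needs 24-12 = 12; ticks = ceil(12/1.5) = ceil(8.0000) = 8; reading at tick 8 = 12 + 1.5*8 = 24.0000
Minimum tick count = 8; winners = [3]; smallest index = 3

Answer: 3 8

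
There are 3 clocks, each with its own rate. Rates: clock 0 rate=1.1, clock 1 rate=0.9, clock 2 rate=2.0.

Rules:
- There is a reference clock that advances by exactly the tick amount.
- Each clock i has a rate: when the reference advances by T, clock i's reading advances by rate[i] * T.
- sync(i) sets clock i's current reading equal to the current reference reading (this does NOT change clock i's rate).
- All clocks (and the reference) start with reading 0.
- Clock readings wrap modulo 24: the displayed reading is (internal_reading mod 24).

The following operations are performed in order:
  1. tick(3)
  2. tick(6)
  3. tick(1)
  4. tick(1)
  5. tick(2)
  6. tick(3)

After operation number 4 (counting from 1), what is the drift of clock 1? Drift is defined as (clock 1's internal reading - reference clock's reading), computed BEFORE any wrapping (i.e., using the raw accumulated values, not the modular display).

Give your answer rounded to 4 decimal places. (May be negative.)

Answer: -1.1000

Derivation:
After op 1 tick(3): ref=3.0000 raw=[3.3000 2.7000 6.0000]
After op 2 tick(6): ref=9.0000 raw=[9.9000 8.1000 18.0000]
After op 3 tick(1): ref=10.0000 raw=[11.0000 9.0000 20.0000]
After op 4 tick(1): ref=11.0000 raw=[12.1000 9.9000 22.0000]
Drift of clock 1 after op 4: 9.9000 - 11.0000 = -1.1000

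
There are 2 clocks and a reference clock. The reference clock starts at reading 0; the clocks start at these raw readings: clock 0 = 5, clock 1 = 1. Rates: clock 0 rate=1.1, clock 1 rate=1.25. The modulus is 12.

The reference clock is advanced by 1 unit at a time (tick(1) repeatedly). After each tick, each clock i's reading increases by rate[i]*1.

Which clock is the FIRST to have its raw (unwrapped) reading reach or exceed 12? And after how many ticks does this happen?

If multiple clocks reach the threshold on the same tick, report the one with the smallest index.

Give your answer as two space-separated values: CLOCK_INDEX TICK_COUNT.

clock 0: start=5, rate=1.1, needs 12-5 = 7; ticks = ceil(7/1.1) = ceil(6.3636) = 7; reading at tick 7 = 5 + 1.1*7 = 12.7000
clock 1: start=1, rate=1.25, needs 12-1 = 11; ticks = ceil(11/1.25) = ceil(8.8000) = 9; reading at tick 9 = 1 + 1.25*9 = 12.2500
Minimum tick count = 7; winners = [0]; smallest index = 0

Answer: 0 7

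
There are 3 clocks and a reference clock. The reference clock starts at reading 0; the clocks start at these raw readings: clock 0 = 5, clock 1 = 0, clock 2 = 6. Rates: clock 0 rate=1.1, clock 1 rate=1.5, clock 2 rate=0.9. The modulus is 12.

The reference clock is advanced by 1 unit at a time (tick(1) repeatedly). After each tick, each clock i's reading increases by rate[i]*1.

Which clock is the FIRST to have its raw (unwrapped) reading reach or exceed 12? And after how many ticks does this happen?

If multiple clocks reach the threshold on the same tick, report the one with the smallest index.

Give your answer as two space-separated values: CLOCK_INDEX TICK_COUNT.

clock 0: start=5, rate=1.1, needs 12-5 = 7; ticks = ceil(7/1.1) = ceil(6.3636) = 7; reading at tick 7 = 5 + 1.1*7 = 12.7000
clock 1: start=0, rate=1.5, needs 12-0 = 12; ticks = ceil(12/1.5) = ceil(8.0000) = 8; reading at tick 8 = 0 + 1.5*8 = 12.0000
clock 2: start=6, rate=0.9, needs 12-6 = 6; ticks = ceil(6/0.9) = ceil(6.6667) = 7; reading at tick 7 = 6 + 0.9*7 = 12.3000
Minimum tick count = 7; winners = [0, 2]; smallest index = 0

Answer: 0 7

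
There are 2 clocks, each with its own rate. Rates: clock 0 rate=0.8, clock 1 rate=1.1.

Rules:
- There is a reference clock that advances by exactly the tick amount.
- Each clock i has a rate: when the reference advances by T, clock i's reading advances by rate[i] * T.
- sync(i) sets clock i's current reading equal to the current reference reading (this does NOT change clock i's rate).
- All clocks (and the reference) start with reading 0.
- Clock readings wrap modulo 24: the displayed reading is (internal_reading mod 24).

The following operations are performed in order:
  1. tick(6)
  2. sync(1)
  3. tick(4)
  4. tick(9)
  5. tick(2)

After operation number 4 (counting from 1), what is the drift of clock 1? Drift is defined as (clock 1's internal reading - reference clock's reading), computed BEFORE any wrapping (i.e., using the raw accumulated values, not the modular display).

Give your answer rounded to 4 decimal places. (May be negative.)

Answer: 1.3000

Derivation:
After op 1 tick(6): ref=6.0000 raw=[4.8000 6.6000]
After op 2 sync(1): ref=6.0000 raw=[4.8000 6.0000]
After op 3 tick(4): ref=10.0000 raw=[8.0000 10.4000]
After op 4 tick(9): ref=19.0000 raw=[15.2000 20.3000]
Drift of clock 1 after op 4: 20.3000 - 19.0000 = 1.3000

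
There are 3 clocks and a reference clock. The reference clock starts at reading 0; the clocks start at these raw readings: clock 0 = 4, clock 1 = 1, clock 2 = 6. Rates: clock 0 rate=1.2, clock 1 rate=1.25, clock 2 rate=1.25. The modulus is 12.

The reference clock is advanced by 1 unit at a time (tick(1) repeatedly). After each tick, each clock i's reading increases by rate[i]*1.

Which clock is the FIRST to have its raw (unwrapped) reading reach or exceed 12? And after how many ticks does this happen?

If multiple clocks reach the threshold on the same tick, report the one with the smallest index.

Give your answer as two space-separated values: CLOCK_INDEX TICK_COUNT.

Answer: 2 5

Derivation:
clock 0: start=4, rate=1.2, needs 12-4 = 8; ticks = ceil(8/1.2) = ceil(6.6667) = 7; reading at tick 7 = 4 + 1.2*7 = 12.4000
clock 1: start=1, rate=1.25, needs 12-1 = 11; ticks = ceil(11/1.25) = ceil(8.8000) = 9; reading at tick 9 = 1 + 1.25*9 = 12.2500
clock 2: start=6, rate=1.25, needs 12-6 = 6; ticks = ceil(6/1.25) = ceil(4.8000) = 5; reading at tick 5 = 6 + 1.25*5 = 12.2500
Minimum tick count = 5; winners = [2]; smallest index = 2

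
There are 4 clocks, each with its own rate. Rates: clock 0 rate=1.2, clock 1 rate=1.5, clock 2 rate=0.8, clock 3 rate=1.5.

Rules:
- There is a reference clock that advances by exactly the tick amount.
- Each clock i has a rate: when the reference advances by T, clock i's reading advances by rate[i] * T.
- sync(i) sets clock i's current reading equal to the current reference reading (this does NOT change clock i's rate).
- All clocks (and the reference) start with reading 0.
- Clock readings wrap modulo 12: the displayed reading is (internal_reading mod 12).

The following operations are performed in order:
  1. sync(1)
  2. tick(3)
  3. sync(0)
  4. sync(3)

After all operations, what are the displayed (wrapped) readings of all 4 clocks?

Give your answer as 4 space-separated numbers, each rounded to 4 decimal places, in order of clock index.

Answer: 3.0000 4.5000 2.4000 3.0000

Derivation:
After op 1 sync(1): ref=0.0000 raw=[0.0000 0.0000 0.0000 0.0000]
After op 2 tick(3): ref=3.0000 raw=[3.6000 4.5000 2.4000 4.5000]
After op 3 sync(0): ref=3.0000 raw=[3.0000 4.5000 2.4000 4.5000]
After op 4 sync(3): ref=3.0000 raw=[3.0000 4.5000 2.4000 3.0000]
Wrap final raw readings (mod 12): 3.0000 mod 12 = 3.0000; 4.5000 mod 12 = 4.5000; 2.4000 mod 12 = 2.4000; 3.0000 mod 12 = 3.0000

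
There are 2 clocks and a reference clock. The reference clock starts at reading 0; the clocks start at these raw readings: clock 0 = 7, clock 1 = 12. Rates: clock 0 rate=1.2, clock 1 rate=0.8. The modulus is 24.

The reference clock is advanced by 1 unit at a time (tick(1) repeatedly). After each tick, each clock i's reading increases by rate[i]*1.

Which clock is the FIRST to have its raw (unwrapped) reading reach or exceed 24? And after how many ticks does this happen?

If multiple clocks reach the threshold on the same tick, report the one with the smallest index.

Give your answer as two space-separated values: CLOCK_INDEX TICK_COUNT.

clock 0: start=7, rate=1.2, needs 24-7 = 17; ticks = ceil(17/1.2) = ceil(14.1667) = 15; reading at tick 15 = 7 + 1.2*15 = 25.0000
clock 1: start=12, rate=0.8, needs 24-12 = 12; ticks = ceil(12/0.8) = ceil(15.0000) = 15; reading at tick 15 = 12 + 0.8*15 = 24.0000
Minimum tick count = 15; winners = [0, 1]; smallest index = 0

Answer: 0 15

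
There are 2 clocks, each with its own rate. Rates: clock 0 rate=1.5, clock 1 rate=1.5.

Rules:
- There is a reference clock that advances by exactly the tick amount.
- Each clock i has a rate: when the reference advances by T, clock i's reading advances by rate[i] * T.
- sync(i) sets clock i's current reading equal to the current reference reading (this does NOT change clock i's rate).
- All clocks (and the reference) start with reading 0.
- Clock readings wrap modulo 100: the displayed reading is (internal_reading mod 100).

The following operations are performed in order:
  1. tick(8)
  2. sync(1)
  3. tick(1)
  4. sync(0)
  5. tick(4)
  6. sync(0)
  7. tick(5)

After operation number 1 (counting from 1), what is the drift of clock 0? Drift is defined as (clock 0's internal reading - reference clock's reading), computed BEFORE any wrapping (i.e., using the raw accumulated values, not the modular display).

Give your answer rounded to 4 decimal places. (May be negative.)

After op 1 tick(8): ref=8.0000 raw=[12.0000 12.0000]
Drift of clock 0 after op 1: 12.0000 - 8.0000 = 4.0000

Answer: 4.0000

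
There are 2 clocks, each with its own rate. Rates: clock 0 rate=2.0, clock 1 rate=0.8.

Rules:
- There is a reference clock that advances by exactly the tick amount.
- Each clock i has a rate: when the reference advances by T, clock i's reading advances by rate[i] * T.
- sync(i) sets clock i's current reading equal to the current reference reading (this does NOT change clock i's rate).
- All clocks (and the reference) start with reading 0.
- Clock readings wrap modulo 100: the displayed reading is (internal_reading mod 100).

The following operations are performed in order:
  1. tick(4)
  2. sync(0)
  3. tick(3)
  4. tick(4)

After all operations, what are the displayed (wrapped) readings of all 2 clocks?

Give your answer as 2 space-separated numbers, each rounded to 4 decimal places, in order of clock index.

After op 1 tick(4): ref=4.0000 raw=[8.0000 3.2000]
After op 2 sync(0): ref=4.0000 raw=[4.0000 3.2000]
After op 3 tick(3): ref=7.0000 raw=[10.0000 5.6000]
After op 4 tick(4): ref=11.0000 raw=[18.0000 8.8000]
Wrap final raw readings (mod 100): 18.0000 mod 100 = 18.0000; 8.8000 mod 100 = 8.8000

Answer: 18.0000 8.8000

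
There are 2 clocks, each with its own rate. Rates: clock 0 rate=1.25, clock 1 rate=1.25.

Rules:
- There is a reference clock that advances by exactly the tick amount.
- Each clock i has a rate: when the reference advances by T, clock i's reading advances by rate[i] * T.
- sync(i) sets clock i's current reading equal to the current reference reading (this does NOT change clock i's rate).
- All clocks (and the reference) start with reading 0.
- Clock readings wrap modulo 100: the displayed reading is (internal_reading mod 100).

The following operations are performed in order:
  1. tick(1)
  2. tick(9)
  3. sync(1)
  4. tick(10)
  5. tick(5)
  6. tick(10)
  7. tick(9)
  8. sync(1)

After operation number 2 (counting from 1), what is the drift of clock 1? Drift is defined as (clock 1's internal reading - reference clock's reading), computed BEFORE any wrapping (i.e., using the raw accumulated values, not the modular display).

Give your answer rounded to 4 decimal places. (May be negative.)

Answer: 2.5000

Derivation:
After op 1 tick(1): ref=1.0000 raw=[1.2500 1.2500]
After op 2 tick(9): ref=10.0000 raw=[12.5000 12.5000]
Drift of clock 1 after op 2: 12.5000 - 10.0000 = 2.5000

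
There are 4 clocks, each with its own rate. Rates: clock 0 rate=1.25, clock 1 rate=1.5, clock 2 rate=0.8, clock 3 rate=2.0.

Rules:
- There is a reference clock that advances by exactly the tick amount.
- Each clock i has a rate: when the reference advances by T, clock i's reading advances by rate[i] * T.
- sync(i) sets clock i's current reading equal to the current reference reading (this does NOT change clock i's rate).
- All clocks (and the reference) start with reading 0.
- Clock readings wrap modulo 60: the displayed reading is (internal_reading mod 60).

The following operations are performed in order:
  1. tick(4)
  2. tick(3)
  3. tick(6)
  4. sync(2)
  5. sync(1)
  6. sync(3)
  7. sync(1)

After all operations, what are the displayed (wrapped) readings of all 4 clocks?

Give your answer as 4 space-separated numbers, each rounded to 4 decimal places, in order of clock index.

After op 1 tick(4): ref=4.0000 raw=[5.0000 6.0000 3.2000 8.0000]
After op 2 tick(3): ref=7.0000 raw=[8.7500 10.5000 5.6000 14.0000]
After op 3 tick(6): ref=13.0000 raw=[16.2500 19.5000 10.4000 26.0000]
After op 4 sync(2): ref=13.0000 raw=[16.2500 19.5000 13.0000 26.0000]
After op 5 sync(1): ref=13.0000 raw=[16.2500 13.0000 13.0000 26.0000]
After op 6 sync(3): ref=13.0000 raw=[16.2500 13.0000 13.0000 13.0000]
After op 7 sync(1): ref=13.0000 raw=[16.2500 13.0000 13.0000 13.0000]
Wrap final raw readings (mod 60): 16.2500 mod 60 = 16.2500; 13.0000 mod 60 = 13.0000; 13.0000 mod 60 = 13.0000; 13.0000 mod 60 = 13.0000

Answer: 16.2500 13.0000 13.0000 13.0000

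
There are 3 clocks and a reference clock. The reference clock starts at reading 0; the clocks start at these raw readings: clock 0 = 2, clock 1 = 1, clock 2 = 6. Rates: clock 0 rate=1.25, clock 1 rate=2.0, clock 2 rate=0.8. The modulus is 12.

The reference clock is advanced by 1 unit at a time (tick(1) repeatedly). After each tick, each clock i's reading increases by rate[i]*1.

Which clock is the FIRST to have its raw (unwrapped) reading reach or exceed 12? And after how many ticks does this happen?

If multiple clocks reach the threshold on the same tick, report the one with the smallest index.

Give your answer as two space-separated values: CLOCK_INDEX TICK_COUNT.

clock 0: start=2, rate=1.25, needs 12-2 = 10; ticks = ceil(10/1.25) = ceil(8.0000) = 8; reading at tick 8 = 2 + 1.25*8 = 12.0000
clock 1: start=1, rate=2.0, needs 12-1 = 11; ticks = ceil(11/2.0) = ceil(5.5000) = 6; reading at tick 6 = 1 + 2.0*6 = 13.0000
clock 2: start=6, rate=0.8, needs 12-6 = 6; ticks = ceil(6/0.8) = ceil(7.5000) = 8; reading at tick 8 = 6 + 0.8*8 = 12.4000
Minimum tick count = 6; winners = [1]; smallest index = 1

Answer: 1 6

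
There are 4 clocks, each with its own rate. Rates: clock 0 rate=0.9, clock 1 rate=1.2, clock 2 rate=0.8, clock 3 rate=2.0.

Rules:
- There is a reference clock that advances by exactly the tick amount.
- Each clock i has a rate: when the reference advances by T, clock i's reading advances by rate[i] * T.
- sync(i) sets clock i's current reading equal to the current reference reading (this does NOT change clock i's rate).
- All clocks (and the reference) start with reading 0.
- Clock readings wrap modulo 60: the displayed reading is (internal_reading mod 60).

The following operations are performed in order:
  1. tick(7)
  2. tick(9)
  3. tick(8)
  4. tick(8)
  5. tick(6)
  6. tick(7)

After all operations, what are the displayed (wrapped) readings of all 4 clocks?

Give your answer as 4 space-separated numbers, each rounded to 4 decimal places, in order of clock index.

Answer: 40.5000 54.0000 36.0000 30.0000

Derivation:
After op 1 tick(7): ref=7.0000 raw=[6.3000 8.4000 5.6000 14.0000]
After op 2 tick(9): ref=16.0000 raw=[14.4000 19.2000 12.8000 32.0000]
After op 3 tick(8): ref=24.0000 raw=[21.6000 28.8000 19.2000 48.0000]
After op 4 tick(8): ref=32.0000 raw=[28.8000 38.4000 25.6000 64.0000]
After op 5 tick(6): ref=38.0000 raw=[34.2000 45.6000 30.4000 76.0000]
After op 6 tick(7): ref=45.0000 raw=[40.5000 54.0000 36.0000 90.0000]
Wrap final raw readings (mod 60): 40.5000 mod 60 = 40.5000; 54.0000 mod 60 = 54.0000; 36.0000 mod 60 = 36.0000; 90.0000 mod 60 = 30.0000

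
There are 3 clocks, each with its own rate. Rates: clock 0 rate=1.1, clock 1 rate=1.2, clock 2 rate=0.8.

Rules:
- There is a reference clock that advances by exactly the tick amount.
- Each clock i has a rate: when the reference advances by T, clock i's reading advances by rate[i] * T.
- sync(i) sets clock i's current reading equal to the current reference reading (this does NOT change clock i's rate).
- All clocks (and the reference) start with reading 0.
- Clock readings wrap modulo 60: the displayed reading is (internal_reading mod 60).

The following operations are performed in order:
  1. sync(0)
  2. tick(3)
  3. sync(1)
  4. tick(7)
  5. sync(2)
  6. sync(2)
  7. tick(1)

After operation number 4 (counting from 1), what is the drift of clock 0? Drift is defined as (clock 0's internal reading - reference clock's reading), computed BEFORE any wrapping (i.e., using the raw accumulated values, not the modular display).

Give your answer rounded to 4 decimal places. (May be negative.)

After op 1 sync(0): ref=0.0000 raw=[0.0000 0.0000 0.0000]
After op 2 tick(3): ref=3.0000 raw=[3.3000 3.6000 2.4000]
After op 3 sync(1): ref=3.0000 raw=[3.3000 3.0000 2.4000]
After op 4 tick(7): ref=10.0000 raw=[11.0000 11.4000 8.0000]
Drift of clock 0 after op 4: 11.0000 - 10.0000 = 1.0000

Answer: 1.0000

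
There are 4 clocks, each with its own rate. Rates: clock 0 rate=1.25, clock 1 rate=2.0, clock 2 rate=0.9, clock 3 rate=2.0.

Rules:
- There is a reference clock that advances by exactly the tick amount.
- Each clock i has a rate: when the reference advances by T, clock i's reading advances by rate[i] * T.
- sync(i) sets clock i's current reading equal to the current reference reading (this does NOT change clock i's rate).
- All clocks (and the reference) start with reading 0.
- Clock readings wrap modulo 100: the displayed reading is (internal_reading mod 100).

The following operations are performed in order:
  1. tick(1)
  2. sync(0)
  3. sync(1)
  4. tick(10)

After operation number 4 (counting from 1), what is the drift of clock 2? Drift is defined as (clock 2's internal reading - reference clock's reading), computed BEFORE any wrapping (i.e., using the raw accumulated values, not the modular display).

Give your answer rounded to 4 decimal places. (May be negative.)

Answer: -1.1000

Derivation:
After op 1 tick(1): ref=1.0000 raw=[1.2500 2.0000 0.9000 2.0000]
After op 2 sync(0): ref=1.0000 raw=[1.0000 2.0000 0.9000 2.0000]
After op 3 sync(1): ref=1.0000 raw=[1.0000 1.0000 0.9000 2.0000]
After op 4 tick(10): ref=11.0000 raw=[13.5000 21.0000 9.9000 22.0000]
Drift of clock 2 after op 4: 9.9000 - 11.0000 = -1.1000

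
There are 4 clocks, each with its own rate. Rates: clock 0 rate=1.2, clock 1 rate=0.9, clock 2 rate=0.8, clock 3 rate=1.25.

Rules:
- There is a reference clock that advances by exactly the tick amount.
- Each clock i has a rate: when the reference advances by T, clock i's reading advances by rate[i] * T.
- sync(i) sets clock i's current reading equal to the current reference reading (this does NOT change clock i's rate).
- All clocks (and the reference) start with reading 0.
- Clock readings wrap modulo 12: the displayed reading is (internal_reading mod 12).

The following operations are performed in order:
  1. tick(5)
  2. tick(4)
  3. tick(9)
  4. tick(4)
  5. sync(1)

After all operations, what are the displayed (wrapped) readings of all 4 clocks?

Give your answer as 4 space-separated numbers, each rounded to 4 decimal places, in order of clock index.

Answer: 2.4000 10.0000 5.6000 3.5000

Derivation:
After op 1 tick(5): ref=5.0000 raw=[6.0000 4.5000 4.0000 6.2500]
After op 2 tick(4): ref=9.0000 raw=[10.8000 8.1000 7.2000 11.2500]
After op 3 tick(9): ref=18.0000 raw=[21.6000 16.2000 14.4000 22.5000]
After op 4 tick(4): ref=22.0000 raw=[26.4000 19.8000 17.6000 27.5000]
After op 5 sync(1): ref=22.0000 raw=[26.4000 22.0000 17.6000 27.5000]
Wrap final raw readings (mod 12): 26.4000 mod 12 = 2.4000; 22.0000 mod 12 = 10.0000; 17.6000 mod 12 = 5.6000; 27.5000 mod 12 = 3.5000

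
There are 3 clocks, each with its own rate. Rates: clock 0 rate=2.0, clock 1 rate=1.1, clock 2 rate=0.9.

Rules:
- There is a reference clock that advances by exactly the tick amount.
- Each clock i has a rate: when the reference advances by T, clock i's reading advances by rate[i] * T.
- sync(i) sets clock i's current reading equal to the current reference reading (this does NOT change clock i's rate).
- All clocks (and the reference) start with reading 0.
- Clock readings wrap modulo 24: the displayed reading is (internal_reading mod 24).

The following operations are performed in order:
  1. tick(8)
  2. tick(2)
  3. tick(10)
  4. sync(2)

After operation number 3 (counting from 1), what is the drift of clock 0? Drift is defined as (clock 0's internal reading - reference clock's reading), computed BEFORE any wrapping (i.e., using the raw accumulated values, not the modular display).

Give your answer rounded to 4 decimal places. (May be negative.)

After op 1 tick(8): ref=8.0000 raw=[16.0000 8.8000 7.2000]
After op 2 tick(2): ref=10.0000 raw=[20.0000 11.0000 9.0000]
After op 3 tick(10): ref=20.0000 raw=[40.0000 22.0000 18.0000]
Drift of clock 0 after op 3: 40.0000 - 20.0000 = 20.0000

Answer: 20.0000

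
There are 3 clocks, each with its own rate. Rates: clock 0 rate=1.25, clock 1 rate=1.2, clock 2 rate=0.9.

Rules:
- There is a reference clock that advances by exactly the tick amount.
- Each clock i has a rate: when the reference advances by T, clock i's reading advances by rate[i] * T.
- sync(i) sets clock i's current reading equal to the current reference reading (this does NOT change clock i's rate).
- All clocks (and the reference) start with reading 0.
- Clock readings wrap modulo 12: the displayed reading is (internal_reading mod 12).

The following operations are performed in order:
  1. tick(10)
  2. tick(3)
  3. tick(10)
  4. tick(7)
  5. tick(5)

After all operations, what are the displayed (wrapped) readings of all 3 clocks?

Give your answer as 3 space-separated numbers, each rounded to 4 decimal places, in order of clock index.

Answer: 7.7500 6.0000 7.5000

Derivation:
After op 1 tick(10): ref=10.0000 raw=[12.5000 12.0000 9.0000]
After op 2 tick(3): ref=13.0000 raw=[16.2500 15.6000 11.7000]
After op 3 tick(10): ref=23.0000 raw=[28.7500 27.6000 20.7000]
After op 4 tick(7): ref=30.0000 raw=[37.5000 36.0000 27.0000]
After op 5 tick(5): ref=35.0000 raw=[43.7500 42.0000 31.5000]
Wrap final raw readings (mod 12): 43.7500 mod 12 = 7.7500; 42.0000 mod 12 = 6.0000; 31.5000 mod 12 = 7.5000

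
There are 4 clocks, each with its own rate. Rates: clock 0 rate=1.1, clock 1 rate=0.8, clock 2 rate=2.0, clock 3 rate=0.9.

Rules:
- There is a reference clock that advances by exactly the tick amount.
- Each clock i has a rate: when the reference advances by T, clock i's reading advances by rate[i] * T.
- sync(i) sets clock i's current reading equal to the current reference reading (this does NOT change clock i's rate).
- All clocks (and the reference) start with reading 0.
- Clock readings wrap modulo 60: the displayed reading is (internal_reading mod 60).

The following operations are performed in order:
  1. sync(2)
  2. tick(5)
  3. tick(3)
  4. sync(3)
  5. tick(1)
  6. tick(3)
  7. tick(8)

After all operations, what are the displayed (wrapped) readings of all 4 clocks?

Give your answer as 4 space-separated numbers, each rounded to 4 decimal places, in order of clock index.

Answer: 22.0000 16.0000 40.0000 18.8000

Derivation:
After op 1 sync(2): ref=0.0000 raw=[0.0000 0.0000 0.0000 0.0000]
After op 2 tick(5): ref=5.0000 raw=[5.5000 4.0000 10.0000 4.5000]
After op 3 tick(3): ref=8.0000 raw=[8.8000 6.4000 16.0000 7.2000]
After op 4 sync(3): ref=8.0000 raw=[8.8000 6.4000 16.0000 8.0000]
After op 5 tick(1): ref=9.0000 raw=[9.9000 7.2000 18.0000 8.9000]
After op 6 tick(3): ref=12.0000 raw=[13.2000 9.6000 24.0000 11.6000]
After op 7 tick(8): ref=20.0000 raw=[22.0000 16.0000 40.0000 18.8000]
Wrap final raw readings (mod 60): 22.0000 mod 60 = 22.0000; 16.0000 mod 60 = 16.0000; 40.0000 mod 60 = 40.0000; 18.8000 mod 60 = 18.8000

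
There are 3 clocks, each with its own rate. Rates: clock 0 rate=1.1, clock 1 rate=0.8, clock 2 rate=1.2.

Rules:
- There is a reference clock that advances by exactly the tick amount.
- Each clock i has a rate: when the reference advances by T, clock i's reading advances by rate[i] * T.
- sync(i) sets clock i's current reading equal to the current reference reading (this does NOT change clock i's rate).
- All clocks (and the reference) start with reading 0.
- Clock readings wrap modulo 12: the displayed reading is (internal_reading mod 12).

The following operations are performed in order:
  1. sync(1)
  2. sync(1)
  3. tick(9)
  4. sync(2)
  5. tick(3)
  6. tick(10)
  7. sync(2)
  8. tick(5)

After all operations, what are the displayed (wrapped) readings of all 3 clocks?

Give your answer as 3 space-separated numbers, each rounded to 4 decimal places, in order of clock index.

After op 1 sync(1): ref=0.0000 raw=[0.0000 0.0000 0.0000]
After op 2 sync(1): ref=0.0000 raw=[0.0000 0.0000 0.0000]
After op 3 tick(9): ref=9.0000 raw=[9.9000 7.2000 10.8000]
After op 4 sync(2): ref=9.0000 raw=[9.9000 7.2000 9.0000]
After op 5 tick(3): ref=12.0000 raw=[13.2000 9.6000 12.6000]
After op 6 tick(10): ref=22.0000 raw=[24.2000 17.6000 24.6000]
After op 7 sync(2): ref=22.0000 raw=[24.2000 17.6000 22.0000]
After op 8 tick(5): ref=27.0000 raw=[29.7000 21.6000 28.0000]
Wrap final raw readings (mod 12): 29.7000 mod 12 = 5.7000; 21.6000 mod 12 = 9.6000; 28.0000 mod 12 = 4.0000

Answer: 5.7000 9.6000 4.0000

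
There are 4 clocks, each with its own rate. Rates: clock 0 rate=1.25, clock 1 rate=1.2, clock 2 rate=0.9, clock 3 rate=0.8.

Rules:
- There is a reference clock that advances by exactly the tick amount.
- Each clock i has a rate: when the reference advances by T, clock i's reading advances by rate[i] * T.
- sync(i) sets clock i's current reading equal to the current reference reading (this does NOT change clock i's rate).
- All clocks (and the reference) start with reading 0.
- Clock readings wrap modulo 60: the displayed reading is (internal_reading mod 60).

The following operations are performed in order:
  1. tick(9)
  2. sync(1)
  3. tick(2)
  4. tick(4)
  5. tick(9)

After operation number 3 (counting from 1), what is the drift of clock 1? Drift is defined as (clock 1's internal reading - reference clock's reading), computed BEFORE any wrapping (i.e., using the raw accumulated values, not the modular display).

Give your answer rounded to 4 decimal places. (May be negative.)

Answer: 0.4000

Derivation:
After op 1 tick(9): ref=9.0000 raw=[11.2500 10.8000 8.1000 7.2000]
After op 2 sync(1): ref=9.0000 raw=[11.2500 9.0000 8.1000 7.2000]
After op 3 tick(2): ref=11.0000 raw=[13.7500 11.4000 9.9000 8.8000]
Drift of clock 1 after op 3: 11.4000 - 11.0000 = 0.4000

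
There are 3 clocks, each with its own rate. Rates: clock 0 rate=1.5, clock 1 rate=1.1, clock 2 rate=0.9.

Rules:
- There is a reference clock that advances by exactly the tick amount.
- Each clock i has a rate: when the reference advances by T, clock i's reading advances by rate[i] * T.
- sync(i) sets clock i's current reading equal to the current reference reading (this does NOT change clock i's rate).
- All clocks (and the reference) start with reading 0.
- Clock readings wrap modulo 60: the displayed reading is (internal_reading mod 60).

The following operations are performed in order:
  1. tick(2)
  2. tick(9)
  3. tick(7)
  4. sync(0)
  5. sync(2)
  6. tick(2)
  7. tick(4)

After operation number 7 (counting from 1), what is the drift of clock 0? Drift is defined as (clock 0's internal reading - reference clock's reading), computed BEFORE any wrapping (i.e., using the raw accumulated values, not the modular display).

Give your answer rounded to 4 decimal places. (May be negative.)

After op 1 tick(2): ref=2.0000 raw=[3.0000 2.2000 1.8000]
After op 2 tick(9): ref=11.0000 raw=[16.5000 12.1000 9.9000]
After op 3 tick(7): ref=18.0000 raw=[27.0000 19.8000 16.2000]
After op 4 sync(0): ref=18.0000 raw=[18.0000 19.8000 16.2000]
After op 5 sync(2): ref=18.0000 raw=[18.0000 19.8000 18.0000]
After op 6 tick(2): ref=20.0000 raw=[21.0000 22.0000 19.8000]
After op 7 tick(4): ref=24.0000 raw=[27.0000 26.4000 23.4000]
Drift of clock 0 after op 7: 27.0000 - 24.0000 = 3.0000

Answer: 3.0000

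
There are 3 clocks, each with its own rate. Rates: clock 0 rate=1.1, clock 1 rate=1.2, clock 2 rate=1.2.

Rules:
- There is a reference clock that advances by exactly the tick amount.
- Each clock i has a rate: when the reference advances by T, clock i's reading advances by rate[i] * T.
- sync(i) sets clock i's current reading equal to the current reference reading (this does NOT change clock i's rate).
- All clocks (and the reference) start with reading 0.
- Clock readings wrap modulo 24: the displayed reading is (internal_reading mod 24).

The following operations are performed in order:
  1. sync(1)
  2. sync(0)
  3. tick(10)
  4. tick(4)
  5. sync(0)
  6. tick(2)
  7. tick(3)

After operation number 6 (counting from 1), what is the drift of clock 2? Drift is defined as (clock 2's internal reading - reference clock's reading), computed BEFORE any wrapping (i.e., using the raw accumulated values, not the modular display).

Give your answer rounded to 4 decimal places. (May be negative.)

After op 1 sync(1): ref=0.0000 raw=[0.0000 0.0000 0.0000]
After op 2 sync(0): ref=0.0000 raw=[0.0000 0.0000 0.0000]
After op 3 tick(10): ref=10.0000 raw=[11.0000 12.0000 12.0000]
After op 4 tick(4): ref=14.0000 raw=[15.4000 16.8000 16.8000]
After op 5 sync(0): ref=14.0000 raw=[14.0000 16.8000 16.8000]
After op 6 tick(2): ref=16.0000 raw=[16.2000 19.2000 19.2000]
Drift of clock 2 after op 6: 19.2000 - 16.0000 = 3.2000

Answer: 3.2000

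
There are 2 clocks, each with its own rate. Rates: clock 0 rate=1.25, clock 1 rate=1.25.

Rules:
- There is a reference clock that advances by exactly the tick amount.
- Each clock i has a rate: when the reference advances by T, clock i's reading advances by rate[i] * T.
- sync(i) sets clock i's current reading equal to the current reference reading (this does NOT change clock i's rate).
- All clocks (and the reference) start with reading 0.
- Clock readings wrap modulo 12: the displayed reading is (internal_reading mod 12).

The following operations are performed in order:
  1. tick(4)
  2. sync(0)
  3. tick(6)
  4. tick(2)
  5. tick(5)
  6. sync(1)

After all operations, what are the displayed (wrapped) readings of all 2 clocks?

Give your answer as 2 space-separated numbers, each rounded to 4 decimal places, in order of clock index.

Answer: 8.2500 5.0000

Derivation:
After op 1 tick(4): ref=4.0000 raw=[5.0000 5.0000]
After op 2 sync(0): ref=4.0000 raw=[4.0000 5.0000]
After op 3 tick(6): ref=10.0000 raw=[11.5000 12.5000]
After op 4 tick(2): ref=12.0000 raw=[14.0000 15.0000]
After op 5 tick(5): ref=17.0000 raw=[20.2500 21.2500]
After op 6 sync(1): ref=17.0000 raw=[20.2500 17.0000]
Wrap final raw readings (mod 12): 20.2500 mod 12 = 8.2500; 17.0000 mod 12 = 5.0000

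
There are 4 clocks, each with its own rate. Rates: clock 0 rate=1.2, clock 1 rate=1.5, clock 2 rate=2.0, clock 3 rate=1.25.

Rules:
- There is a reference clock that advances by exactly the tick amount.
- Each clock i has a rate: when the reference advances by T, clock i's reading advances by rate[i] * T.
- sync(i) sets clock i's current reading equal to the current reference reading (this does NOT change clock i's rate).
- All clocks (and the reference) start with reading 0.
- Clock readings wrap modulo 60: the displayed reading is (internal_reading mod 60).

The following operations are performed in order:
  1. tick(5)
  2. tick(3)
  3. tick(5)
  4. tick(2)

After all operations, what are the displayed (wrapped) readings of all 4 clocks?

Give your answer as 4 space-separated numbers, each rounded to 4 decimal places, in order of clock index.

Answer: 18.0000 22.5000 30.0000 18.7500

Derivation:
After op 1 tick(5): ref=5.0000 raw=[6.0000 7.5000 10.0000 6.2500]
After op 2 tick(3): ref=8.0000 raw=[9.6000 12.0000 16.0000 10.0000]
After op 3 tick(5): ref=13.0000 raw=[15.6000 19.5000 26.0000 16.2500]
After op 4 tick(2): ref=15.0000 raw=[18.0000 22.5000 30.0000 18.7500]
Wrap final raw readings (mod 60): 18.0000 mod 60 = 18.0000; 22.5000 mod 60 = 22.5000; 30.0000 mod 60 = 30.0000; 18.7500 mod 60 = 18.7500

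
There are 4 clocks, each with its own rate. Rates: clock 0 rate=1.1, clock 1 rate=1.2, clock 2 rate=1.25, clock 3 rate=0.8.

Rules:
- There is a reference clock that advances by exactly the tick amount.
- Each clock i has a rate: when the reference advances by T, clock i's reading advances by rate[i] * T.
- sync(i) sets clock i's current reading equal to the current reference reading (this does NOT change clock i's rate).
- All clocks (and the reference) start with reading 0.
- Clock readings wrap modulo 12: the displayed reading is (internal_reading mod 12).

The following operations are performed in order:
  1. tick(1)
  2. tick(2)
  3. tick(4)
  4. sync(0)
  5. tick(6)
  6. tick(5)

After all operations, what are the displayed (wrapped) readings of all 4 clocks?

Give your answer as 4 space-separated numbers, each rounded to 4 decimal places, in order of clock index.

After op 1 tick(1): ref=1.0000 raw=[1.1000 1.2000 1.2500 0.8000]
After op 2 tick(2): ref=3.0000 raw=[3.3000 3.6000 3.7500 2.4000]
After op 3 tick(4): ref=7.0000 raw=[7.7000 8.4000 8.7500 5.6000]
After op 4 sync(0): ref=7.0000 raw=[7.0000 8.4000 8.7500 5.6000]
After op 5 tick(6): ref=13.0000 raw=[13.6000 15.6000 16.2500 10.4000]
After op 6 tick(5): ref=18.0000 raw=[19.1000 21.6000 22.5000 14.4000]
Wrap final raw readings (mod 12): 19.1000 mod 12 = 7.1000; 21.6000 mod 12 = 9.6000; 22.5000 mod 12 = 10.5000; 14.4000 mod 12 = 2.4000

Answer: 7.1000 9.6000 10.5000 2.4000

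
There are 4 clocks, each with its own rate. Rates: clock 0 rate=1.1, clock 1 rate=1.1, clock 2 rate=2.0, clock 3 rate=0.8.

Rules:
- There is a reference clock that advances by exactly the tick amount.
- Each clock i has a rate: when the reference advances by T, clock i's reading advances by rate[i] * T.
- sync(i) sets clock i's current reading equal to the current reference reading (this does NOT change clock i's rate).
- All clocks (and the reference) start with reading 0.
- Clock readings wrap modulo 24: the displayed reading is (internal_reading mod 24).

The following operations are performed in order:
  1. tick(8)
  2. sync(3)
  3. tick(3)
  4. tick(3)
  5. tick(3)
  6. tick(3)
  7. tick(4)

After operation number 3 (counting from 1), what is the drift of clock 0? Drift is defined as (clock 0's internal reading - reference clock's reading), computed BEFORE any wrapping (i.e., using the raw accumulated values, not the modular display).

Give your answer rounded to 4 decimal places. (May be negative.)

Answer: 1.1000

Derivation:
After op 1 tick(8): ref=8.0000 raw=[8.8000 8.8000 16.0000 6.4000]
After op 2 sync(3): ref=8.0000 raw=[8.8000 8.8000 16.0000 8.0000]
After op 3 tick(3): ref=11.0000 raw=[12.1000 12.1000 22.0000 10.4000]
Drift of clock 0 after op 3: 12.1000 - 11.0000 = 1.1000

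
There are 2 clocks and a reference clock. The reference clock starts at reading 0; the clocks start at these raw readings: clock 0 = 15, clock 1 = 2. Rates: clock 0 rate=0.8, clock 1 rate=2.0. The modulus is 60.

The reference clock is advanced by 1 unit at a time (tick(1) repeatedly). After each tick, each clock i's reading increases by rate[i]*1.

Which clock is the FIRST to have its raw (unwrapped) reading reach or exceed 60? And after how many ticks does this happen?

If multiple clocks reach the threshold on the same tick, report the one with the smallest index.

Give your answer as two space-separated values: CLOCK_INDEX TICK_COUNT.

clock 0: start=15, rate=0.8, needs 60-15 = 45; ticks = ceil(45/0.8) = ceil(56.2500) = 57; reading at tick 57 = 15 + 0.8*57 = 60.6000
clock 1: start=2, rate=2.0, needs 60-2 = 58; ticks = ceil(58/2.0) = ceil(29.0000) = 29; reading at tick 29 = 2 + 2.0*29 = 60.0000
Minimum tick count = 29; winners = [1]; smallest index = 1

Answer: 1 29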